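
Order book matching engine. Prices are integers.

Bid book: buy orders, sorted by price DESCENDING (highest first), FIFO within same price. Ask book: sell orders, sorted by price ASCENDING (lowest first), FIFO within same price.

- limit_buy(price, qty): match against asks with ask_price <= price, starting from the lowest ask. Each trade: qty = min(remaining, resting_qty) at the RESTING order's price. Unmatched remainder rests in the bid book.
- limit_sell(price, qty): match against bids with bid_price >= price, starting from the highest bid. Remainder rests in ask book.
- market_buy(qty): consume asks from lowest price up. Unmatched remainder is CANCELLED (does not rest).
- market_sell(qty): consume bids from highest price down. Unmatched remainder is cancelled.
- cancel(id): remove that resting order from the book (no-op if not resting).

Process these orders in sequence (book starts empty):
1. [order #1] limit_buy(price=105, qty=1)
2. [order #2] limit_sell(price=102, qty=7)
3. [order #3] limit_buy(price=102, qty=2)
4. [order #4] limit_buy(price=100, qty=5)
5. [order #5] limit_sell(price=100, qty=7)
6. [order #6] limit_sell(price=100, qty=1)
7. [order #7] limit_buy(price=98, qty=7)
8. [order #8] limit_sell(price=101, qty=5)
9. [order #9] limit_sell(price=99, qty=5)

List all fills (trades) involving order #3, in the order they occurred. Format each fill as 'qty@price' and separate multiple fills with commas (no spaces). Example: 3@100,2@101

Answer: 2@102

Derivation:
After op 1 [order #1] limit_buy(price=105, qty=1): fills=none; bids=[#1:1@105] asks=[-]
After op 2 [order #2] limit_sell(price=102, qty=7): fills=#1x#2:1@105; bids=[-] asks=[#2:6@102]
After op 3 [order #3] limit_buy(price=102, qty=2): fills=#3x#2:2@102; bids=[-] asks=[#2:4@102]
After op 4 [order #4] limit_buy(price=100, qty=5): fills=none; bids=[#4:5@100] asks=[#2:4@102]
After op 5 [order #5] limit_sell(price=100, qty=7): fills=#4x#5:5@100; bids=[-] asks=[#5:2@100 #2:4@102]
After op 6 [order #6] limit_sell(price=100, qty=1): fills=none; bids=[-] asks=[#5:2@100 #6:1@100 #2:4@102]
After op 7 [order #7] limit_buy(price=98, qty=7): fills=none; bids=[#7:7@98] asks=[#5:2@100 #6:1@100 #2:4@102]
After op 8 [order #8] limit_sell(price=101, qty=5): fills=none; bids=[#7:7@98] asks=[#5:2@100 #6:1@100 #8:5@101 #2:4@102]
After op 9 [order #9] limit_sell(price=99, qty=5): fills=none; bids=[#7:7@98] asks=[#9:5@99 #5:2@100 #6:1@100 #8:5@101 #2:4@102]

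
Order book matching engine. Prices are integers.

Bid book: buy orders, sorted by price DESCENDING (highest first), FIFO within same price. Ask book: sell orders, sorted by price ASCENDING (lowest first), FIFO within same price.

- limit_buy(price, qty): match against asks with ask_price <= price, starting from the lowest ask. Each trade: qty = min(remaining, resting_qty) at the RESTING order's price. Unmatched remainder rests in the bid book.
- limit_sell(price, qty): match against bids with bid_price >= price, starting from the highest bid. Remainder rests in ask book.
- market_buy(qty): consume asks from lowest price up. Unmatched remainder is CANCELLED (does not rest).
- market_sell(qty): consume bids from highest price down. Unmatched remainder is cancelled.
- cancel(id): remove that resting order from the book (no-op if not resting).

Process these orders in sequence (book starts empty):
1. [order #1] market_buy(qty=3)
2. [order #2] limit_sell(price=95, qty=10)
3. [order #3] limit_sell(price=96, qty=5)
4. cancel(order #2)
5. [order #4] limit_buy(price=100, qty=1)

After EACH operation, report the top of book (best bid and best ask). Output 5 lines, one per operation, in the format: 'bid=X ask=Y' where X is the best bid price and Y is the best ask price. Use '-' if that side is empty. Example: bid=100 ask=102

Answer: bid=- ask=-
bid=- ask=95
bid=- ask=95
bid=- ask=96
bid=- ask=96

Derivation:
After op 1 [order #1] market_buy(qty=3): fills=none; bids=[-] asks=[-]
After op 2 [order #2] limit_sell(price=95, qty=10): fills=none; bids=[-] asks=[#2:10@95]
After op 3 [order #3] limit_sell(price=96, qty=5): fills=none; bids=[-] asks=[#2:10@95 #3:5@96]
After op 4 cancel(order #2): fills=none; bids=[-] asks=[#3:5@96]
After op 5 [order #4] limit_buy(price=100, qty=1): fills=#4x#3:1@96; bids=[-] asks=[#3:4@96]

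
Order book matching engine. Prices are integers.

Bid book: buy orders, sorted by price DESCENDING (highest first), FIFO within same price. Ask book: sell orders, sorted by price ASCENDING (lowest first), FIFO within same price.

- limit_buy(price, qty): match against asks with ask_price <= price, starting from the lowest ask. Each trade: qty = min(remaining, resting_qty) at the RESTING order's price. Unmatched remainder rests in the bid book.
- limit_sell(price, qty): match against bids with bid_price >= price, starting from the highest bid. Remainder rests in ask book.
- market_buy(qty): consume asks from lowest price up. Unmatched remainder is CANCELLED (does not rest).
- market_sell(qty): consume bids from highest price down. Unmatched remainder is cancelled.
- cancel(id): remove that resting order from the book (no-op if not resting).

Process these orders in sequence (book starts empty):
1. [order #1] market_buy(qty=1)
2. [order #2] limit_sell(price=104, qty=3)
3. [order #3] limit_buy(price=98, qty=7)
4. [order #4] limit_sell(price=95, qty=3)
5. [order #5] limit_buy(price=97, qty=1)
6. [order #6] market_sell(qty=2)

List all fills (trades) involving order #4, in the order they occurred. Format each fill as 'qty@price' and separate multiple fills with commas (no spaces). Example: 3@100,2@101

Answer: 3@98

Derivation:
After op 1 [order #1] market_buy(qty=1): fills=none; bids=[-] asks=[-]
After op 2 [order #2] limit_sell(price=104, qty=3): fills=none; bids=[-] asks=[#2:3@104]
After op 3 [order #3] limit_buy(price=98, qty=7): fills=none; bids=[#3:7@98] asks=[#2:3@104]
After op 4 [order #4] limit_sell(price=95, qty=3): fills=#3x#4:3@98; bids=[#3:4@98] asks=[#2:3@104]
After op 5 [order #5] limit_buy(price=97, qty=1): fills=none; bids=[#3:4@98 #5:1@97] asks=[#2:3@104]
After op 6 [order #6] market_sell(qty=2): fills=#3x#6:2@98; bids=[#3:2@98 #5:1@97] asks=[#2:3@104]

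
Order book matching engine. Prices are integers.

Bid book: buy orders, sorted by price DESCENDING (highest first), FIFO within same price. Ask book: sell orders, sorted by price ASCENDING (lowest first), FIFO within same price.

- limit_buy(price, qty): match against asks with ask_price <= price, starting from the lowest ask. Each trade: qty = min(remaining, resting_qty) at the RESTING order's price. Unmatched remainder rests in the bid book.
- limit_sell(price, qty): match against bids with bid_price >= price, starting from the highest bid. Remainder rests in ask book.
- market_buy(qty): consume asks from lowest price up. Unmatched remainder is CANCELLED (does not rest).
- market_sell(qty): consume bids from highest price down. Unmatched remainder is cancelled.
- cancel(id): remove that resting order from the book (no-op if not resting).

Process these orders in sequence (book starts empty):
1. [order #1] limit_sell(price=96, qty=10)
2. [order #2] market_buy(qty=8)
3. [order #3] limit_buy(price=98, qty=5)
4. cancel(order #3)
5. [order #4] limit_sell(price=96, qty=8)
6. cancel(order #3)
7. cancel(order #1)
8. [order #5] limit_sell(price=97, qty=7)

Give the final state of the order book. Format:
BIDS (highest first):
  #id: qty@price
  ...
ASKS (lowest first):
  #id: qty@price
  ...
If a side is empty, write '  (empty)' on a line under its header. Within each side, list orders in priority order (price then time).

Answer: BIDS (highest first):
  (empty)
ASKS (lowest first):
  #4: 8@96
  #5: 7@97

Derivation:
After op 1 [order #1] limit_sell(price=96, qty=10): fills=none; bids=[-] asks=[#1:10@96]
After op 2 [order #2] market_buy(qty=8): fills=#2x#1:8@96; bids=[-] asks=[#1:2@96]
After op 3 [order #3] limit_buy(price=98, qty=5): fills=#3x#1:2@96; bids=[#3:3@98] asks=[-]
After op 4 cancel(order #3): fills=none; bids=[-] asks=[-]
After op 5 [order #4] limit_sell(price=96, qty=8): fills=none; bids=[-] asks=[#4:8@96]
After op 6 cancel(order #3): fills=none; bids=[-] asks=[#4:8@96]
After op 7 cancel(order #1): fills=none; bids=[-] asks=[#4:8@96]
After op 8 [order #5] limit_sell(price=97, qty=7): fills=none; bids=[-] asks=[#4:8@96 #5:7@97]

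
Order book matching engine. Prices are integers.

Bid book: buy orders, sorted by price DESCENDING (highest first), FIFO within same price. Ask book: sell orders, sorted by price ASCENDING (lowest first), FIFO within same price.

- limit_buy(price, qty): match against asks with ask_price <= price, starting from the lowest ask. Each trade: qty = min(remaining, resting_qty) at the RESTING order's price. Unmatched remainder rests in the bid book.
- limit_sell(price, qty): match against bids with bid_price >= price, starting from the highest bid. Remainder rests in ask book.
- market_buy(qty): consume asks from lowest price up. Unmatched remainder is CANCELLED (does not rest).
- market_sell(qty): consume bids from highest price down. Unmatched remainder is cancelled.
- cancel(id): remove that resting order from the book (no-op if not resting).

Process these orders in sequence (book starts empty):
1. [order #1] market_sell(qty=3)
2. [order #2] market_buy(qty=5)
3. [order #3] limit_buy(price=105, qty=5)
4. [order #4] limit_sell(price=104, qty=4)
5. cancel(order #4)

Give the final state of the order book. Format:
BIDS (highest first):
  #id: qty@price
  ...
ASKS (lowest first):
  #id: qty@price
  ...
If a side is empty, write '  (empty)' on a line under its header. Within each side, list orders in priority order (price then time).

After op 1 [order #1] market_sell(qty=3): fills=none; bids=[-] asks=[-]
After op 2 [order #2] market_buy(qty=5): fills=none; bids=[-] asks=[-]
After op 3 [order #3] limit_buy(price=105, qty=5): fills=none; bids=[#3:5@105] asks=[-]
After op 4 [order #4] limit_sell(price=104, qty=4): fills=#3x#4:4@105; bids=[#3:1@105] asks=[-]
After op 5 cancel(order #4): fills=none; bids=[#3:1@105] asks=[-]

Answer: BIDS (highest first):
  #3: 1@105
ASKS (lowest first):
  (empty)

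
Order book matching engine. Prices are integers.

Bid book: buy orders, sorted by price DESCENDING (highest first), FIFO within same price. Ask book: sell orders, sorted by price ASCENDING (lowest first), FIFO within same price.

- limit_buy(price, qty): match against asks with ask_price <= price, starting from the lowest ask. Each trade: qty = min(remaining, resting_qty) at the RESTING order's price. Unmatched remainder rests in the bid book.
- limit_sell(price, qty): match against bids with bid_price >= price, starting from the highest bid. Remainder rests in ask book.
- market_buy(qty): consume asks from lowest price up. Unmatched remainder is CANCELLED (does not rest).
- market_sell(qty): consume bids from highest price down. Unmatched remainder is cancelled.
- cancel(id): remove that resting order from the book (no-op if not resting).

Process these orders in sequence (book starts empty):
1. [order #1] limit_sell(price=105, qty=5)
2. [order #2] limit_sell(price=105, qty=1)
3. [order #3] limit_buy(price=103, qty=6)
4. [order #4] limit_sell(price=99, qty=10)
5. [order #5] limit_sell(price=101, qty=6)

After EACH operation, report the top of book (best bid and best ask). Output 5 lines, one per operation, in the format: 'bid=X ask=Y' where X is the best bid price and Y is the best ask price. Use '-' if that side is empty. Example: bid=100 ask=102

After op 1 [order #1] limit_sell(price=105, qty=5): fills=none; bids=[-] asks=[#1:5@105]
After op 2 [order #2] limit_sell(price=105, qty=1): fills=none; bids=[-] asks=[#1:5@105 #2:1@105]
After op 3 [order #3] limit_buy(price=103, qty=6): fills=none; bids=[#3:6@103] asks=[#1:5@105 #2:1@105]
After op 4 [order #4] limit_sell(price=99, qty=10): fills=#3x#4:6@103; bids=[-] asks=[#4:4@99 #1:5@105 #2:1@105]
After op 5 [order #5] limit_sell(price=101, qty=6): fills=none; bids=[-] asks=[#4:4@99 #5:6@101 #1:5@105 #2:1@105]

Answer: bid=- ask=105
bid=- ask=105
bid=103 ask=105
bid=- ask=99
bid=- ask=99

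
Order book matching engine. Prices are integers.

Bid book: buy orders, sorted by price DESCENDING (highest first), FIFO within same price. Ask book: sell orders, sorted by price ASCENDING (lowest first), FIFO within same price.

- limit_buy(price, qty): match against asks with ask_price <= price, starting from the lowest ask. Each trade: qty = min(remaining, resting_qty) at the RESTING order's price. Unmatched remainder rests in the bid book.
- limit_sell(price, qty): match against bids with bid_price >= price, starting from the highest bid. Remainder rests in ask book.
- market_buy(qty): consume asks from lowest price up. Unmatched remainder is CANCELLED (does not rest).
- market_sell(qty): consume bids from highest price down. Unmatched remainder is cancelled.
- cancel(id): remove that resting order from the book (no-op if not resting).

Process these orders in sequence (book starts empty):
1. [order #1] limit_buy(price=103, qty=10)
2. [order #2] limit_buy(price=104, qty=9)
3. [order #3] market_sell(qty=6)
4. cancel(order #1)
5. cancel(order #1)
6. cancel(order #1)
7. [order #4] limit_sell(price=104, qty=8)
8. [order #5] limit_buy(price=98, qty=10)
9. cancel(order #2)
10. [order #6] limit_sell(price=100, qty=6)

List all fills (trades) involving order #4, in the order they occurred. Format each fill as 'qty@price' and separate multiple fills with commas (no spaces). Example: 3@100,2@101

After op 1 [order #1] limit_buy(price=103, qty=10): fills=none; bids=[#1:10@103] asks=[-]
After op 2 [order #2] limit_buy(price=104, qty=9): fills=none; bids=[#2:9@104 #1:10@103] asks=[-]
After op 3 [order #3] market_sell(qty=6): fills=#2x#3:6@104; bids=[#2:3@104 #1:10@103] asks=[-]
After op 4 cancel(order #1): fills=none; bids=[#2:3@104] asks=[-]
After op 5 cancel(order #1): fills=none; bids=[#2:3@104] asks=[-]
After op 6 cancel(order #1): fills=none; bids=[#2:3@104] asks=[-]
After op 7 [order #4] limit_sell(price=104, qty=8): fills=#2x#4:3@104; bids=[-] asks=[#4:5@104]
After op 8 [order #5] limit_buy(price=98, qty=10): fills=none; bids=[#5:10@98] asks=[#4:5@104]
After op 9 cancel(order #2): fills=none; bids=[#5:10@98] asks=[#4:5@104]
After op 10 [order #6] limit_sell(price=100, qty=6): fills=none; bids=[#5:10@98] asks=[#6:6@100 #4:5@104]

Answer: 3@104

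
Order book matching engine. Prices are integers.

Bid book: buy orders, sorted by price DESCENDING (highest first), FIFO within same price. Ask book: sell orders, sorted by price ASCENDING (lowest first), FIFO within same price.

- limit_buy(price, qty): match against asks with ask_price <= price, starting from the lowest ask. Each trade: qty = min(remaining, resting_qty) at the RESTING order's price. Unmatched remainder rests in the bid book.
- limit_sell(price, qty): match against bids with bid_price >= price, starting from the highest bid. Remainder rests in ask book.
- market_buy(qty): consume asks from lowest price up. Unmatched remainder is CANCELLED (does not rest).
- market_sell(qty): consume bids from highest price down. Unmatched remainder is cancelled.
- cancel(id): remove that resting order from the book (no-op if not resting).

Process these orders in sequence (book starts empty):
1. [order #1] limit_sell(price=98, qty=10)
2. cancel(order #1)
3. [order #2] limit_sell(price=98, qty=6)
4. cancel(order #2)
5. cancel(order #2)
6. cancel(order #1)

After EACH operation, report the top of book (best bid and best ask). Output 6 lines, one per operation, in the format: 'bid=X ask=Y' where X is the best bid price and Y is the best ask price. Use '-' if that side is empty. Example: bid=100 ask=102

Answer: bid=- ask=98
bid=- ask=-
bid=- ask=98
bid=- ask=-
bid=- ask=-
bid=- ask=-

Derivation:
After op 1 [order #1] limit_sell(price=98, qty=10): fills=none; bids=[-] asks=[#1:10@98]
After op 2 cancel(order #1): fills=none; bids=[-] asks=[-]
After op 3 [order #2] limit_sell(price=98, qty=6): fills=none; bids=[-] asks=[#2:6@98]
After op 4 cancel(order #2): fills=none; bids=[-] asks=[-]
After op 5 cancel(order #2): fills=none; bids=[-] asks=[-]
After op 6 cancel(order #1): fills=none; bids=[-] asks=[-]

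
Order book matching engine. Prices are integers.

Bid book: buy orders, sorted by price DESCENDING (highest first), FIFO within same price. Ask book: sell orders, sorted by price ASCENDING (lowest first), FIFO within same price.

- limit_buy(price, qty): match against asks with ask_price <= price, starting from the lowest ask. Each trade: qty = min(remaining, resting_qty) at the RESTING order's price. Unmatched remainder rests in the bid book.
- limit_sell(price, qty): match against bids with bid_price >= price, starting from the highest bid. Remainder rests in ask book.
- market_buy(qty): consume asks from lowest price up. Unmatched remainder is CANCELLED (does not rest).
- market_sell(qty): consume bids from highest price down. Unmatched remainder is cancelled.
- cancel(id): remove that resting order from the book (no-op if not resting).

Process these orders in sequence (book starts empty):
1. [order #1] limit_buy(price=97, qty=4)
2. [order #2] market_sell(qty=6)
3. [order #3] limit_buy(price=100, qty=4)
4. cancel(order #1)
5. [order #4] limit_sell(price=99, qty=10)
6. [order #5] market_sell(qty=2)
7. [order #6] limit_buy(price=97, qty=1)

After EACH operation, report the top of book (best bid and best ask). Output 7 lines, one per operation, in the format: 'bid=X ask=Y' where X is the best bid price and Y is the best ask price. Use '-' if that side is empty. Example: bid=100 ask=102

After op 1 [order #1] limit_buy(price=97, qty=4): fills=none; bids=[#1:4@97] asks=[-]
After op 2 [order #2] market_sell(qty=6): fills=#1x#2:4@97; bids=[-] asks=[-]
After op 3 [order #3] limit_buy(price=100, qty=4): fills=none; bids=[#3:4@100] asks=[-]
After op 4 cancel(order #1): fills=none; bids=[#3:4@100] asks=[-]
After op 5 [order #4] limit_sell(price=99, qty=10): fills=#3x#4:4@100; bids=[-] asks=[#4:6@99]
After op 6 [order #5] market_sell(qty=2): fills=none; bids=[-] asks=[#4:6@99]
After op 7 [order #6] limit_buy(price=97, qty=1): fills=none; bids=[#6:1@97] asks=[#4:6@99]

Answer: bid=97 ask=-
bid=- ask=-
bid=100 ask=-
bid=100 ask=-
bid=- ask=99
bid=- ask=99
bid=97 ask=99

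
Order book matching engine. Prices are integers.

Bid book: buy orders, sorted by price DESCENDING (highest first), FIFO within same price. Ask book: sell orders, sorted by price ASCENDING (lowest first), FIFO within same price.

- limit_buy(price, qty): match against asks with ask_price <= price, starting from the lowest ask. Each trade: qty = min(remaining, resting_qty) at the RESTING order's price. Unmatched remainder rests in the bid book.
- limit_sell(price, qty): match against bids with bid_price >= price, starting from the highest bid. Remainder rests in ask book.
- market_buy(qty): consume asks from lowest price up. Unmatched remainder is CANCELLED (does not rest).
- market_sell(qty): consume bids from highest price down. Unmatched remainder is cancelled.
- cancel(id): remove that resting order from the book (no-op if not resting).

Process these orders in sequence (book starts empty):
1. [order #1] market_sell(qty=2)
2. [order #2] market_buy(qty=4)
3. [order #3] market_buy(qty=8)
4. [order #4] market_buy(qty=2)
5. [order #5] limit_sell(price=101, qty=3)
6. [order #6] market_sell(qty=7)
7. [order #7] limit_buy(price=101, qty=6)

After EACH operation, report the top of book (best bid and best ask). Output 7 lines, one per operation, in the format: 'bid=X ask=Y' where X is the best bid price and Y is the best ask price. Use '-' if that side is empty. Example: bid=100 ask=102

Answer: bid=- ask=-
bid=- ask=-
bid=- ask=-
bid=- ask=-
bid=- ask=101
bid=- ask=101
bid=101 ask=-

Derivation:
After op 1 [order #1] market_sell(qty=2): fills=none; bids=[-] asks=[-]
After op 2 [order #2] market_buy(qty=4): fills=none; bids=[-] asks=[-]
After op 3 [order #3] market_buy(qty=8): fills=none; bids=[-] asks=[-]
After op 4 [order #4] market_buy(qty=2): fills=none; bids=[-] asks=[-]
After op 5 [order #5] limit_sell(price=101, qty=3): fills=none; bids=[-] asks=[#5:3@101]
After op 6 [order #6] market_sell(qty=7): fills=none; bids=[-] asks=[#5:3@101]
After op 7 [order #7] limit_buy(price=101, qty=6): fills=#7x#5:3@101; bids=[#7:3@101] asks=[-]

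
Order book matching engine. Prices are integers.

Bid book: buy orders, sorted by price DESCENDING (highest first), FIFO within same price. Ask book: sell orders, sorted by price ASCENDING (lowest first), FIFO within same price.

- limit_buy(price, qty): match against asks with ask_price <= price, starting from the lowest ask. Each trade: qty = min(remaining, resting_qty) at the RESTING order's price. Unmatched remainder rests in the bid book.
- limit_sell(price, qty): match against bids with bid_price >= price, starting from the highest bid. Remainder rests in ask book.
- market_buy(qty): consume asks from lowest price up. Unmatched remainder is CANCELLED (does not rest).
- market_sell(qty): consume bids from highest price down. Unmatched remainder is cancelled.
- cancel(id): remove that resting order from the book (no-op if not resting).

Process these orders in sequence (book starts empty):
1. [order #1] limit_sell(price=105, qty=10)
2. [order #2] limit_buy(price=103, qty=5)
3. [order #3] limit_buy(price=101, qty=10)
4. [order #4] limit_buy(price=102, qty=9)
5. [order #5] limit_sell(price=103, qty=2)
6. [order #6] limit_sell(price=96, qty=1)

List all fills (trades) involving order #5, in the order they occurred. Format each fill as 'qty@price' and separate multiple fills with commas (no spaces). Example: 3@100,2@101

Answer: 2@103

Derivation:
After op 1 [order #1] limit_sell(price=105, qty=10): fills=none; bids=[-] asks=[#1:10@105]
After op 2 [order #2] limit_buy(price=103, qty=5): fills=none; bids=[#2:5@103] asks=[#1:10@105]
After op 3 [order #3] limit_buy(price=101, qty=10): fills=none; bids=[#2:5@103 #3:10@101] asks=[#1:10@105]
After op 4 [order #4] limit_buy(price=102, qty=9): fills=none; bids=[#2:5@103 #4:9@102 #3:10@101] asks=[#1:10@105]
After op 5 [order #5] limit_sell(price=103, qty=2): fills=#2x#5:2@103; bids=[#2:3@103 #4:9@102 #3:10@101] asks=[#1:10@105]
After op 6 [order #6] limit_sell(price=96, qty=1): fills=#2x#6:1@103; bids=[#2:2@103 #4:9@102 #3:10@101] asks=[#1:10@105]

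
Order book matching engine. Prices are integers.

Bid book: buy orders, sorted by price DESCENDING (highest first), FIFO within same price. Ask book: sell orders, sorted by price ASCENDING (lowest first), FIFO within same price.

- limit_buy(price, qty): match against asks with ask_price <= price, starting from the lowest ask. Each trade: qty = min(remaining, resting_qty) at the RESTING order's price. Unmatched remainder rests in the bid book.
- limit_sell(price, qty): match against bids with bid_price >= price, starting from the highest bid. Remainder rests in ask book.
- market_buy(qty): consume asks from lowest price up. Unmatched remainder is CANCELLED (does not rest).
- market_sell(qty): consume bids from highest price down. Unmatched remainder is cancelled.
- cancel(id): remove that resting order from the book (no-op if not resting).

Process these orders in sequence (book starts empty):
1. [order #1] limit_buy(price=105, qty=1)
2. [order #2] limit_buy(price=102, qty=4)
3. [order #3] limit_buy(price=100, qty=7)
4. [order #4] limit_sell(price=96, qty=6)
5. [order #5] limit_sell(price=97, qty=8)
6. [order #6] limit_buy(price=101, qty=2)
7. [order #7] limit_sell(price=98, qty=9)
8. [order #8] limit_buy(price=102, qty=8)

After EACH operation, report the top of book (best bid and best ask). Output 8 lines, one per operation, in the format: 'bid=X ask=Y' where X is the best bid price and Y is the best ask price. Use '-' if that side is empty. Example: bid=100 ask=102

Answer: bid=105 ask=-
bid=105 ask=-
bid=105 ask=-
bid=100 ask=-
bid=- ask=97
bid=- ask=-
bid=- ask=98
bid=- ask=98

Derivation:
After op 1 [order #1] limit_buy(price=105, qty=1): fills=none; bids=[#1:1@105] asks=[-]
After op 2 [order #2] limit_buy(price=102, qty=4): fills=none; bids=[#1:1@105 #2:4@102] asks=[-]
After op 3 [order #3] limit_buy(price=100, qty=7): fills=none; bids=[#1:1@105 #2:4@102 #3:7@100] asks=[-]
After op 4 [order #4] limit_sell(price=96, qty=6): fills=#1x#4:1@105 #2x#4:4@102 #3x#4:1@100; bids=[#3:6@100] asks=[-]
After op 5 [order #5] limit_sell(price=97, qty=8): fills=#3x#5:6@100; bids=[-] asks=[#5:2@97]
After op 6 [order #6] limit_buy(price=101, qty=2): fills=#6x#5:2@97; bids=[-] asks=[-]
After op 7 [order #7] limit_sell(price=98, qty=9): fills=none; bids=[-] asks=[#7:9@98]
After op 8 [order #8] limit_buy(price=102, qty=8): fills=#8x#7:8@98; bids=[-] asks=[#7:1@98]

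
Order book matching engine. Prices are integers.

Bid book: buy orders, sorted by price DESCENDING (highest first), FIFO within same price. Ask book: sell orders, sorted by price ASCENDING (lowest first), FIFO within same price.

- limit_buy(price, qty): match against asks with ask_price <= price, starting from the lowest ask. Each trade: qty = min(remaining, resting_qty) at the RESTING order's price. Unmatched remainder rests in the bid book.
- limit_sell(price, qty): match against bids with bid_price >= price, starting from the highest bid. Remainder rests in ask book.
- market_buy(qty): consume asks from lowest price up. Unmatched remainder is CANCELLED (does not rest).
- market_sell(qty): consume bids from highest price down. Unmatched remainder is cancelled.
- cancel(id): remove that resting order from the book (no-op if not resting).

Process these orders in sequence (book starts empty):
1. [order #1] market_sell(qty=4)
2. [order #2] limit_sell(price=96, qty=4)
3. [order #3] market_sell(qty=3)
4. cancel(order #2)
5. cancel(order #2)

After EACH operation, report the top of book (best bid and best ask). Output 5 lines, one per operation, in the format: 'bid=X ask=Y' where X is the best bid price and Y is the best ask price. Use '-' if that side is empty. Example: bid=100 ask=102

Answer: bid=- ask=-
bid=- ask=96
bid=- ask=96
bid=- ask=-
bid=- ask=-

Derivation:
After op 1 [order #1] market_sell(qty=4): fills=none; bids=[-] asks=[-]
After op 2 [order #2] limit_sell(price=96, qty=4): fills=none; bids=[-] asks=[#2:4@96]
After op 3 [order #3] market_sell(qty=3): fills=none; bids=[-] asks=[#2:4@96]
After op 4 cancel(order #2): fills=none; bids=[-] asks=[-]
After op 5 cancel(order #2): fills=none; bids=[-] asks=[-]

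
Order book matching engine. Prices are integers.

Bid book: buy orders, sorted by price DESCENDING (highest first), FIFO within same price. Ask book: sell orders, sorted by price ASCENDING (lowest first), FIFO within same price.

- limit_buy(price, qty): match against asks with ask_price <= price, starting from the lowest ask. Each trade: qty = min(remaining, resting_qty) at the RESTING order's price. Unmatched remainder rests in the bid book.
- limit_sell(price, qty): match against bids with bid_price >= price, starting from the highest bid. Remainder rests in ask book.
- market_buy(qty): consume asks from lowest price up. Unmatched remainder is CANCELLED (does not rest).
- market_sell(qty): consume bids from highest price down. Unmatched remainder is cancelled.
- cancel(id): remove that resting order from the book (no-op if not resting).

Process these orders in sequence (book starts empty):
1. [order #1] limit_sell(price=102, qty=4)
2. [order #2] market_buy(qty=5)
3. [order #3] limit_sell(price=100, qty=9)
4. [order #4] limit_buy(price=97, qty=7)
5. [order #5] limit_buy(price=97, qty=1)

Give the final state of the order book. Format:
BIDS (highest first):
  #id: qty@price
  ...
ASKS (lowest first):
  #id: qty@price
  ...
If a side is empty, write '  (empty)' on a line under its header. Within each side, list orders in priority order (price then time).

Answer: BIDS (highest first):
  #4: 7@97
  #5: 1@97
ASKS (lowest first):
  #3: 9@100

Derivation:
After op 1 [order #1] limit_sell(price=102, qty=4): fills=none; bids=[-] asks=[#1:4@102]
After op 2 [order #2] market_buy(qty=5): fills=#2x#1:4@102; bids=[-] asks=[-]
After op 3 [order #3] limit_sell(price=100, qty=9): fills=none; bids=[-] asks=[#3:9@100]
After op 4 [order #4] limit_buy(price=97, qty=7): fills=none; bids=[#4:7@97] asks=[#3:9@100]
After op 5 [order #5] limit_buy(price=97, qty=1): fills=none; bids=[#4:7@97 #5:1@97] asks=[#3:9@100]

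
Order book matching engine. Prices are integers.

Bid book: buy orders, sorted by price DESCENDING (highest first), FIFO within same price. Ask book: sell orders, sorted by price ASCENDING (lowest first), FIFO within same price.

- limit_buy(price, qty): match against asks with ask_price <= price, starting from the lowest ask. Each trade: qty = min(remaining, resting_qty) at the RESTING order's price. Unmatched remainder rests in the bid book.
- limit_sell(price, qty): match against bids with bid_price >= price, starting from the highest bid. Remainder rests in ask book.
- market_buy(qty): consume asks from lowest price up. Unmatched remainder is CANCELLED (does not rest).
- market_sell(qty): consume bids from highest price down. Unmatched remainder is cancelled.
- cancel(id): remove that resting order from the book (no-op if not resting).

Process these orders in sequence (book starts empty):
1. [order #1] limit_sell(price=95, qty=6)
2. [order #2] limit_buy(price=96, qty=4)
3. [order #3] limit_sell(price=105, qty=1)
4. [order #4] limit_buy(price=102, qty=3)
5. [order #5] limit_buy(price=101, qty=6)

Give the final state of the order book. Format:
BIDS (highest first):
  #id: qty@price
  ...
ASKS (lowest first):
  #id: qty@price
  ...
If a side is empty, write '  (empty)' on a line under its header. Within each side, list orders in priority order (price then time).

Answer: BIDS (highest first):
  #4: 1@102
  #5: 6@101
ASKS (lowest first):
  #3: 1@105

Derivation:
After op 1 [order #1] limit_sell(price=95, qty=6): fills=none; bids=[-] asks=[#1:6@95]
After op 2 [order #2] limit_buy(price=96, qty=4): fills=#2x#1:4@95; bids=[-] asks=[#1:2@95]
After op 3 [order #3] limit_sell(price=105, qty=1): fills=none; bids=[-] asks=[#1:2@95 #3:1@105]
After op 4 [order #4] limit_buy(price=102, qty=3): fills=#4x#1:2@95; bids=[#4:1@102] asks=[#3:1@105]
After op 5 [order #5] limit_buy(price=101, qty=6): fills=none; bids=[#4:1@102 #5:6@101] asks=[#3:1@105]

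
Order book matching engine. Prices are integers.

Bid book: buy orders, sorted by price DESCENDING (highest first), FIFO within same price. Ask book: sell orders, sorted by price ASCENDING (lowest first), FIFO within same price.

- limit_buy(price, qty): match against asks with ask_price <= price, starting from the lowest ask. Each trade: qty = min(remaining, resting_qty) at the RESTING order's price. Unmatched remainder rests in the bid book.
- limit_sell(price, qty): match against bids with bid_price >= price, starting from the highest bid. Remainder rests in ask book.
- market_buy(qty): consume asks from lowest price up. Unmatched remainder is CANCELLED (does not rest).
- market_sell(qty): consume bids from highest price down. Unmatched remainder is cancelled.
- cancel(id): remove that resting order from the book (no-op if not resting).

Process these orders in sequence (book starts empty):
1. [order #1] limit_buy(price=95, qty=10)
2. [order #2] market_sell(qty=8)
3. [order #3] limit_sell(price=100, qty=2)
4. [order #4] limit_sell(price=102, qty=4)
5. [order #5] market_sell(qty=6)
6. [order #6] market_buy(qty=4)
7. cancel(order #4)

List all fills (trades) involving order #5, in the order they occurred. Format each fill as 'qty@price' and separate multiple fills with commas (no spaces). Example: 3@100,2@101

Answer: 2@95

Derivation:
After op 1 [order #1] limit_buy(price=95, qty=10): fills=none; bids=[#1:10@95] asks=[-]
After op 2 [order #2] market_sell(qty=8): fills=#1x#2:8@95; bids=[#1:2@95] asks=[-]
After op 3 [order #3] limit_sell(price=100, qty=2): fills=none; bids=[#1:2@95] asks=[#3:2@100]
After op 4 [order #4] limit_sell(price=102, qty=4): fills=none; bids=[#1:2@95] asks=[#3:2@100 #4:4@102]
After op 5 [order #5] market_sell(qty=6): fills=#1x#5:2@95; bids=[-] asks=[#3:2@100 #4:4@102]
After op 6 [order #6] market_buy(qty=4): fills=#6x#3:2@100 #6x#4:2@102; bids=[-] asks=[#4:2@102]
After op 7 cancel(order #4): fills=none; bids=[-] asks=[-]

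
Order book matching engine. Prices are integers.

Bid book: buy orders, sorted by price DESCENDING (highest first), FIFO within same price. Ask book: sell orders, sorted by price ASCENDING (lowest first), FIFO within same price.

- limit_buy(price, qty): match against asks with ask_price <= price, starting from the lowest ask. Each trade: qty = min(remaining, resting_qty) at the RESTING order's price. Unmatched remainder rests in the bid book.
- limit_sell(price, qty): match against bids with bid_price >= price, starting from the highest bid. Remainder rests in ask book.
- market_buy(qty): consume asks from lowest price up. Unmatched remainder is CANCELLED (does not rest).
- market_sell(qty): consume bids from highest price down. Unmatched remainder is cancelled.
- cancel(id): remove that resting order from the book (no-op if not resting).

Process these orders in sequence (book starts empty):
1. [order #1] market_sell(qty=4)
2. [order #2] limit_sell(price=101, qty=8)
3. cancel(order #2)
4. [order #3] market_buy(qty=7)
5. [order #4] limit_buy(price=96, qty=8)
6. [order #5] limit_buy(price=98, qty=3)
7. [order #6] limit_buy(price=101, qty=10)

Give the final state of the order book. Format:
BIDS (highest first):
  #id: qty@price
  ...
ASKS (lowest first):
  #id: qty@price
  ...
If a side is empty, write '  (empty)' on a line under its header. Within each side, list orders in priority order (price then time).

After op 1 [order #1] market_sell(qty=4): fills=none; bids=[-] asks=[-]
After op 2 [order #2] limit_sell(price=101, qty=8): fills=none; bids=[-] asks=[#2:8@101]
After op 3 cancel(order #2): fills=none; bids=[-] asks=[-]
After op 4 [order #3] market_buy(qty=7): fills=none; bids=[-] asks=[-]
After op 5 [order #4] limit_buy(price=96, qty=8): fills=none; bids=[#4:8@96] asks=[-]
After op 6 [order #5] limit_buy(price=98, qty=3): fills=none; bids=[#5:3@98 #4:8@96] asks=[-]
After op 7 [order #6] limit_buy(price=101, qty=10): fills=none; bids=[#6:10@101 #5:3@98 #4:8@96] asks=[-]

Answer: BIDS (highest first):
  #6: 10@101
  #5: 3@98
  #4: 8@96
ASKS (lowest first):
  (empty)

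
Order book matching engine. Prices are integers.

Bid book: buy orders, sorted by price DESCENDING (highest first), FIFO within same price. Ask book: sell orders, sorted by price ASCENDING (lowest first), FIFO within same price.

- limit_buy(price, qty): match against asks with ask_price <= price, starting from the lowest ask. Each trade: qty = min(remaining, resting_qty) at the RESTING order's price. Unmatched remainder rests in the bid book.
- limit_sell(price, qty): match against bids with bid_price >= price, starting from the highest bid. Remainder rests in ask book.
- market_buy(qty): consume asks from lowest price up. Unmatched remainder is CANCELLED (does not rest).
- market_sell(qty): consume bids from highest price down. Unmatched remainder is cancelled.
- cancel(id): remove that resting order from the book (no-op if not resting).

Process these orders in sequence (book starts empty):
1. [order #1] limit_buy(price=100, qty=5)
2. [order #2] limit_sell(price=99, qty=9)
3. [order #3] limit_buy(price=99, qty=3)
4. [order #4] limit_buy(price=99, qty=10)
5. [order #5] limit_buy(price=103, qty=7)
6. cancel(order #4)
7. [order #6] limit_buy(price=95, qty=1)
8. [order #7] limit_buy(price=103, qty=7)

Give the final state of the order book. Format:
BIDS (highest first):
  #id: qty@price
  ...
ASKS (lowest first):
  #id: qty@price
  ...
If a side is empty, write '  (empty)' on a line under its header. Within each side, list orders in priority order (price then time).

After op 1 [order #1] limit_buy(price=100, qty=5): fills=none; bids=[#1:5@100] asks=[-]
After op 2 [order #2] limit_sell(price=99, qty=9): fills=#1x#2:5@100; bids=[-] asks=[#2:4@99]
After op 3 [order #3] limit_buy(price=99, qty=3): fills=#3x#2:3@99; bids=[-] asks=[#2:1@99]
After op 4 [order #4] limit_buy(price=99, qty=10): fills=#4x#2:1@99; bids=[#4:9@99] asks=[-]
After op 5 [order #5] limit_buy(price=103, qty=7): fills=none; bids=[#5:7@103 #4:9@99] asks=[-]
After op 6 cancel(order #4): fills=none; bids=[#5:7@103] asks=[-]
After op 7 [order #6] limit_buy(price=95, qty=1): fills=none; bids=[#5:7@103 #6:1@95] asks=[-]
After op 8 [order #7] limit_buy(price=103, qty=7): fills=none; bids=[#5:7@103 #7:7@103 #6:1@95] asks=[-]

Answer: BIDS (highest first):
  #5: 7@103
  #7: 7@103
  #6: 1@95
ASKS (lowest first):
  (empty)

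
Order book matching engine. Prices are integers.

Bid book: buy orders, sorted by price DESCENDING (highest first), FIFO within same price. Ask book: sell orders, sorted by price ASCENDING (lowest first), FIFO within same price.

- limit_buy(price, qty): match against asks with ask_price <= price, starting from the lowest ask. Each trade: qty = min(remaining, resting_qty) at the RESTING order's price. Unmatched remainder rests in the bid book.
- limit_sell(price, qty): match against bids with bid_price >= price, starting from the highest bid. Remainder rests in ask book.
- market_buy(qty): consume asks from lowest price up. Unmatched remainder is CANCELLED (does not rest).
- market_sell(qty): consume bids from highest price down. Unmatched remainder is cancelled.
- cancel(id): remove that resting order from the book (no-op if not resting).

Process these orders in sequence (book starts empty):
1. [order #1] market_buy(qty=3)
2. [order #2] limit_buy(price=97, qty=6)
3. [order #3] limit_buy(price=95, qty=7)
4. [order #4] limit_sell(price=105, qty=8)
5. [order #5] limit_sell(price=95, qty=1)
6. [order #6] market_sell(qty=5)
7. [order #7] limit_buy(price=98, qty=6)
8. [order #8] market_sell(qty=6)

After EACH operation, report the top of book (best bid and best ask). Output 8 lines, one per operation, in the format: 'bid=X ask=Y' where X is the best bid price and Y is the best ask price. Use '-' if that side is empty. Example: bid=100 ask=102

After op 1 [order #1] market_buy(qty=3): fills=none; bids=[-] asks=[-]
After op 2 [order #2] limit_buy(price=97, qty=6): fills=none; bids=[#2:6@97] asks=[-]
After op 3 [order #3] limit_buy(price=95, qty=7): fills=none; bids=[#2:6@97 #3:7@95] asks=[-]
After op 4 [order #4] limit_sell(price=105, qty=8): fills=none; bids=[#2:6@97 #3:7@95] asks=[#4:8@105]
After op 5 [order #5] limit_sell(price=95, qty=1): fills=#2x#5:1@97; bids=[#2:5@97 #3:7@95] asks=[#4:8@105]
After op 6 [order #6] market_sell(qty=5): fills=#2x#6:5@97; bids=[#3:7@95] asks=[#4:8@105]
After op 7 [order #7] limit_buy(price=98, qty=6): fills=none; bids=[#7:6@98 #3:7@95] asks=[#4:8@105]
After op 8 [order #8] market_sell(qty=6): fills=#7x#8:6@98; bids=[#3:7@95] asks=[#4:8@105]

Answer: bid=- ask=-
bid=97 ask=-
bid=97 ask=-
bid=97 ask=105
bid=97 ask=105
bid=95 ask=105
bid=98 ask=105
bid=95 ask=105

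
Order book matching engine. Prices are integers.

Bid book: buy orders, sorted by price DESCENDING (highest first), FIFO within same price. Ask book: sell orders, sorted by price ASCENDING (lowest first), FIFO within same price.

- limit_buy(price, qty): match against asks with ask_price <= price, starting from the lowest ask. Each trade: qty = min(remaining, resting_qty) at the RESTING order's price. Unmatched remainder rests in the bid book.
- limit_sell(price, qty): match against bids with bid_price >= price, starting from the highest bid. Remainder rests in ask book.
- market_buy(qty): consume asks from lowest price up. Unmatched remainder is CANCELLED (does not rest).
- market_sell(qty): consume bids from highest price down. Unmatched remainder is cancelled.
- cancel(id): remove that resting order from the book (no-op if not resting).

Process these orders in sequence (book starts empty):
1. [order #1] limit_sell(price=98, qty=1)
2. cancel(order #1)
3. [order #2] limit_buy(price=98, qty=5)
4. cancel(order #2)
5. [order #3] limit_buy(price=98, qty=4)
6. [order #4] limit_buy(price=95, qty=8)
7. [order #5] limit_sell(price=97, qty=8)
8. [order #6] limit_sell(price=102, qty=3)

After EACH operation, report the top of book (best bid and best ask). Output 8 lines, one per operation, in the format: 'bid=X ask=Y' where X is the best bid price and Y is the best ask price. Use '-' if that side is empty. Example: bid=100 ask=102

Answer: bid=- ask=98
bid=- ask=-
bid=98 ask=-
bid=- ask=-
bid=98 ask=-
bid=98 ask=-
bid=95 ask=97
bid=95 ask=97

Derivation:
After op 1 [order #1] limit_sell(price=98, qty=1): fills=none; bids=[-] asks=[#1:1@98]
After op 2 cancel(order #1): fills=none; bids=[-] asks=[-]
After op 3 [order #2] limit_buy(price=98, qty=5): fills=none; bids=[#2:5@98] asks=[-]
After op 4 cancel(order #2): fills=none; bids=[-] asks=[-]
After op 5 [order #3] limit_buy(price=98, qty=4): fills=none; bids=[#3:4@98] asks=[-]
After op 6 [order #4] limit_buy(price=95, qty=8): fills=none; bids=[#3:4@98 #4:8@95] asks=[-]
After op 7 [order #5] limit_sell(price=97, qty=8): fills=#3x#5:4@98; bids=[#4:8@95] asks=[#5:4@97]
After op 8 [order #6] limit_sell(price=102, qty=3): fills=none; bids=[#4:8@95] asks=[#5:4@97 #6:3@102]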